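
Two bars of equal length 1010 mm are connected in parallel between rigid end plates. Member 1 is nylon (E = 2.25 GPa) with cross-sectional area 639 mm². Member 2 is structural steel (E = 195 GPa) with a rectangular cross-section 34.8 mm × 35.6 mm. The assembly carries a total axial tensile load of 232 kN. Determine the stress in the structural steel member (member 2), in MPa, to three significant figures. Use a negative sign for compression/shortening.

186 MPa

A_2 = 1239 mm².
Equal strain + equilibrium ⇒ each member carries load in proportion to AE: A₁E₁ = 1438000 N, A₂E₂ = 241600000 N, ΣAE = 243000000 N.
σ₂ = P·E₂/ΣAE = 232000·195000/243000000 = 186.2 MPa.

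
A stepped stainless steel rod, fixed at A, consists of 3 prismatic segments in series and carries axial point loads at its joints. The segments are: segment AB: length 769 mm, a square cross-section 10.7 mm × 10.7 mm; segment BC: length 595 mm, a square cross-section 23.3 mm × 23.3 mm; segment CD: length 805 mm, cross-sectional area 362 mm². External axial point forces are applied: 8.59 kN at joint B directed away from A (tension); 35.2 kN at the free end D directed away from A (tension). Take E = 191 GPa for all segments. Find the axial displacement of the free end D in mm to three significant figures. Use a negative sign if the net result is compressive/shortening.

2.15 mm

Internal axial forces (sectioning from the free end, tension +): N_CD = 35.2 kN, N_BC = 35.2 kN, N_AB = 43.79 kN.
A_AB = 114.5 mm².
A_BC = 542.9 mm².
δ_AB = 43790·769/(114.5·191000) = 1.54 mm
δ_BC = 35200·595/(542.9·191000) = 0.202 mm
δ_CD = 35200·805/(362·191000) = 0.4098 mm
δ = Σδ_i = 2.152 mm.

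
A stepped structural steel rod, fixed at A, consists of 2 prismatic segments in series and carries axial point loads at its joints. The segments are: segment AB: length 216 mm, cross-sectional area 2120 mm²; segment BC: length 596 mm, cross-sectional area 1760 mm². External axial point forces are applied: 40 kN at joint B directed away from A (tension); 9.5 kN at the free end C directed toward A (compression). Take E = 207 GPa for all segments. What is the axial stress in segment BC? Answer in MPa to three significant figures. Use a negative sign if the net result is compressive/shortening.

Internal axial forces (sectioning from the free end, tension +): N_BC = -9.5 kN, N_AB = 30.5 kN.
σ_BC = N_BC/A_BC = -9500/1760 = -5.398 MPa.

-5.40 MPa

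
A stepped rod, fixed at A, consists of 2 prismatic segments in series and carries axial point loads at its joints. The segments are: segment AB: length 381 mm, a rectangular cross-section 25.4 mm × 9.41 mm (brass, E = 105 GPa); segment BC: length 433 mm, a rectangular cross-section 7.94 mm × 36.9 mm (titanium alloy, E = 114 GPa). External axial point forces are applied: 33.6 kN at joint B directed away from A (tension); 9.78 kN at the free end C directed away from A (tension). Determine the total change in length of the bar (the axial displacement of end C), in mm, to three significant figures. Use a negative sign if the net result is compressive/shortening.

0.785 mm

Internal axial forces (sectioning from the free end, tension +): N_BC = 9.78 kN, N_AB = 43.38 kN.
A_AB = 239 mm².
A_BC = 293 mm².
δ_AB = 43380·381/(239·105000) = 0.6586 mm
δ_BC = 9780·433/(293·114000) = 0.1268 mm
δ = Σδ_i = 0.7854 mm.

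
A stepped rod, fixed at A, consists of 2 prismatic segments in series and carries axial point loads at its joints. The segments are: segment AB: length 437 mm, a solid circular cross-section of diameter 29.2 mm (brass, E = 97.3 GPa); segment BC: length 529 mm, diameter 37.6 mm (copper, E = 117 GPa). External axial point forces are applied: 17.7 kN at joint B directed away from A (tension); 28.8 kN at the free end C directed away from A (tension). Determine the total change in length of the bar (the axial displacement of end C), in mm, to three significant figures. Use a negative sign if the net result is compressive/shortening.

0.429 mm

Internal axial forces (sectioning from the free end, tension +): N_BC = 28.8 kN, N_AB = 46.5 kN.
A_AB = 669.7 mm².
A_BC = 1110 mm².
δ_AB = 46500·437/(669.7·97300) = 0.3119 mm
δ_BC = 28800·529/(1110·117000) = 0.1173 mm
δ = Σδ_i = 0.4291 mm.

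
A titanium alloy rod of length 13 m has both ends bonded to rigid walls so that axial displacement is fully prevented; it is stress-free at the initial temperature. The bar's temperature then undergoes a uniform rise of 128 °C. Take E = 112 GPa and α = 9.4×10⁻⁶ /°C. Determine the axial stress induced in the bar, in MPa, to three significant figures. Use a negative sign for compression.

-135 MPa

Free thermal expansion αLΔT = 9.4e-6 · 13000 · 128 = 15.64 mm.
The walls impose strain ε = −(15.64)/13000 = -1.2032e-03; σ = Eε = 112000 · -1.2032e-03 = -134.8 MPa.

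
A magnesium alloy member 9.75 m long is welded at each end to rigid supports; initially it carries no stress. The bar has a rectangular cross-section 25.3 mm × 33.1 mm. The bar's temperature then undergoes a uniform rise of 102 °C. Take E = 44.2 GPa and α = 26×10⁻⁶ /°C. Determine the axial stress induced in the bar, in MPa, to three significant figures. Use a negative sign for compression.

-117 MPa

Free thermal expansion αLΔT = 26e-6 · 9750 · 102 = 25.86 mm.
The walls impose strain ε = −(25.86)/9750 = -2.6520e-03; σ = Eε = 44200 · -2.6520e-03 = -117.2 MPa.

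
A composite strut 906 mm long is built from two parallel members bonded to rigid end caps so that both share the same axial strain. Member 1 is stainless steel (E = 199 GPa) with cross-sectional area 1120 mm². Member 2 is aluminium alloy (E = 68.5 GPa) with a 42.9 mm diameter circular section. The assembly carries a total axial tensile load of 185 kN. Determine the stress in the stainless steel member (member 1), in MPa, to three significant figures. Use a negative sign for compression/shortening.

114 MPa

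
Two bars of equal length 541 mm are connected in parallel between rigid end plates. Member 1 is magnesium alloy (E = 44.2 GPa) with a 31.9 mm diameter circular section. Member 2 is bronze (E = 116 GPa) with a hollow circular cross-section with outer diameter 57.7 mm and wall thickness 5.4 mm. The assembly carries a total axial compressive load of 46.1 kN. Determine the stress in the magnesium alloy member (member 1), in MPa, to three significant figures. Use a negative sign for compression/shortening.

A_1 = 799.2 mm².
A_2 = 887.2 mm².
Equal strain + equilibrium ⇒ each member carries load in proportion to AE: A₁E₁ = 35330000 N, A₂E₂ = 102900000 N, ΣAE = 138200000 N.
σ₁ = P·E₁/ΣAE = -46100·44200/138200000 = -14.74 MPa.

-14.7 MPa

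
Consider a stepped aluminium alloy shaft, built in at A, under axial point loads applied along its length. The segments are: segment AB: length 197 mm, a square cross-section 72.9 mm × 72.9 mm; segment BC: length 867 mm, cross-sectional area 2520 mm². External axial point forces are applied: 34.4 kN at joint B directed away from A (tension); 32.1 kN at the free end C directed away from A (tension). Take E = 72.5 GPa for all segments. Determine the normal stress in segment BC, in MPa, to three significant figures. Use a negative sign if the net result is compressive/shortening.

Internal axial forces (sectioning from the free end, tension +): N_BC = 32.1 kN, N_AB = 66.5 kN.
σ_BC = N_BC/A_BC = 32100/2520 = 12.74 MPa.

12.7 MPa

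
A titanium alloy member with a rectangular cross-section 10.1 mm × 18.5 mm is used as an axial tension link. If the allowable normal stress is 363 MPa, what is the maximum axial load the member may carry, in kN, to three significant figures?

67.8 kN

A = 186.8 mm².
P_max = σ_allow · A = 363 · 186.8 = 67830 N = 67.83 kN.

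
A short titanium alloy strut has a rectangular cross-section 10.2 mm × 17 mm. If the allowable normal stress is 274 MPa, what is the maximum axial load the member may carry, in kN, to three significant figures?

47.5 kN

A = 173.4 mm².
P_max = σ_allow · A = 274 · 173.4 = 47510 N = 47.51 kN.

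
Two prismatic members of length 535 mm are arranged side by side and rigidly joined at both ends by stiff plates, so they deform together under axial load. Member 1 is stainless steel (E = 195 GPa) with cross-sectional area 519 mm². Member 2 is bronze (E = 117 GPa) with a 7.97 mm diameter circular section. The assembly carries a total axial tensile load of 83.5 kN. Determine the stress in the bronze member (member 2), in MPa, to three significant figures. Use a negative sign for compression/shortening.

A_2 = 49.89 mm².
Equal strain + equilibrium ⇒ each member carries load in proportion to AE: A₁E₁ = 101200000 N, A₂E₂ = 5837000 N, ΣAE = 107000000 N.
σ₂ = P·E₂/ΣAE = 83500·117000/107000000 = 91.27 MPa.

91.3 MPa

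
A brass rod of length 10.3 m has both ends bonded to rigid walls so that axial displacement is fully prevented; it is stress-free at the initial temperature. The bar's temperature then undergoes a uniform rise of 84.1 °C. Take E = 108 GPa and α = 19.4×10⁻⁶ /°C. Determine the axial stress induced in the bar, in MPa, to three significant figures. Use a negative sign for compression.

Free thermal expansion αLΔT = 19.4e-6 · 10300 · 84.1 = 16.8 mm.
The walls impose strain ε = −(16.8)/10300 = -1.6315e-03; σ = Eε = 108000 · -1.6315e-03 = -176.2 MPa.

-176 MPa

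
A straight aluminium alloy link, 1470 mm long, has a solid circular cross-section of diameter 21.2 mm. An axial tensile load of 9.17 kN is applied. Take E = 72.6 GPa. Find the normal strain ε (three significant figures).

3.58e-04

A = 353 mm².
σ = N/A = 25.98 MPa; ε = σ/E = 25.98/72600 = 3.578e-04.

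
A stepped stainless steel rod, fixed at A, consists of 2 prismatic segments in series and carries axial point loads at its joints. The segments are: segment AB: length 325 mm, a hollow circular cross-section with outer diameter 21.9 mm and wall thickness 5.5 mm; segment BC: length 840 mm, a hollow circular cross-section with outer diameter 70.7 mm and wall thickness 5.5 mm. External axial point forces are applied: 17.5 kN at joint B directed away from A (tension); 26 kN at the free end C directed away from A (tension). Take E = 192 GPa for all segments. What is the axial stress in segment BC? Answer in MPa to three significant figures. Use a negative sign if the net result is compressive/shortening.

Internal axial forces (sectioning from the free end, tension +): N_BC = 26 kN, N_AB = 43.5 kN.
A_BC = 1127 mm².
σ_BC = N_BC/A_BC = 26000/1127 = 23.08 MPa.

23.1 MPa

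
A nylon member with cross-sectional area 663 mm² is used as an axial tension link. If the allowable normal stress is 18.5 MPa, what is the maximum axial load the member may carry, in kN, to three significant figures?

12.3 kN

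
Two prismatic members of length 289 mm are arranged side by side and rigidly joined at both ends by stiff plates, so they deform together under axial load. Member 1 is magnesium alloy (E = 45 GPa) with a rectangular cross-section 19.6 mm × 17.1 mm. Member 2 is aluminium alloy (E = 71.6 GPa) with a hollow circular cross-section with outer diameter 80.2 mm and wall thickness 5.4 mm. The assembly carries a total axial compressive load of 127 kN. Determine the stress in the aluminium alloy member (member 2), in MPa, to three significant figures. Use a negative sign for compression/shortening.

-85.8 MPa

A_1 = 335.2 mm².
A_2 = 1269 mm².
Equal strain + equilibrium ⇒ each member carries load in proportion to AE: A₁E₁ = 15080000 N, A₂E₂ = 90860000 N, ΣAE = 105900000 N.
σ₂ = P·E₂/ΣAE = -127000·71600/105900000 = -85.83 MPa.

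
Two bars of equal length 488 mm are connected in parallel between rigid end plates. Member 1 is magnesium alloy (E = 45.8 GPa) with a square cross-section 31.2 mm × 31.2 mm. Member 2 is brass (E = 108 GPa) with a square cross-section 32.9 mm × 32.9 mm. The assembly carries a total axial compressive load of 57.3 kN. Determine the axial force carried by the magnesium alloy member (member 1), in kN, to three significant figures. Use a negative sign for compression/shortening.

-15.8 kN

A_1 = 973.4 mm².
A_2 = 1082 mm².
Equal strain + equilibrium ⇒ each member carries load in proportion to AE: A₁E₁ = 44580000 N, A₂E₂ = 116900000 N, ΣAE = 161500000 N.
F₁ = P·A₁E₁/ΣAE = -57300·44580000/161500000 = -15820 N.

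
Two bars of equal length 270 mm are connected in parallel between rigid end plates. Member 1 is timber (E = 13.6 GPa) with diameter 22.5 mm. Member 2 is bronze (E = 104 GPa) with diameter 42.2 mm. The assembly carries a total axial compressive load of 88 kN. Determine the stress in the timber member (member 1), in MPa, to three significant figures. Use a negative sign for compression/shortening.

A_1 = 397.6 mm².
A_2 = 1399 mm².
Equal strain + equilibrium ⇒ each member carries load in proportion to AE: A₁E₁ = 5407000 N, A₂E₂ = 145500000 N, ΣAE = 150900000 N.
σ₁ = P·E₁/ΣAE = -88000·13600/150900000 = -7.933 MPa.

-7.93 MPa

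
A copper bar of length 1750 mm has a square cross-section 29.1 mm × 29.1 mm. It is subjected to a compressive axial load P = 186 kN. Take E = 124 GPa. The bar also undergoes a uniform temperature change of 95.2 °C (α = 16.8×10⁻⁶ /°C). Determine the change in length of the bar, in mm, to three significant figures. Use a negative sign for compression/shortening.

A = 846.8 mm².
δ_mech = NL/(AE) = -186000·1750/(846.8·124000) = -3.1 mm.
δ_thermal = αLΔT = 16.8e-6·1750·95.2 = 2.799 mm.
δ = δ_mech + δ_thermal = -0.301 mm.

-0.301 mm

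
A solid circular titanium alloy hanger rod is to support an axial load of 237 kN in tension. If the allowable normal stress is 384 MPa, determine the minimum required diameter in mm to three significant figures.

28.0 mm

Required area A ≥ P/σ_allow = 237000/384 = 617.2 mm².
For a solid circular section, d ≥ √(4A/π) = 28.03 mm.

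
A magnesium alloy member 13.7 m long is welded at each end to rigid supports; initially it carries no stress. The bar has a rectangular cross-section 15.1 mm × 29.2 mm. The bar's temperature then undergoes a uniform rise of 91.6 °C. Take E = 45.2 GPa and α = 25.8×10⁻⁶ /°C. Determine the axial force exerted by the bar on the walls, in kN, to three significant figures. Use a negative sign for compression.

-47.1 kN

Free thermal expansion αLΔT = 25.8e-6 · 13700 · 91.6 = 32.38 mm.
The walls impose strain ε = −(32.38)/13700 = -2.3633e-03; σ = Eε = 45200 · -2.3633e-03 = -106.8 MPa.
Wall reaction R = σ·A = -106.8·440.9 = -47100 N = -47.1 kN.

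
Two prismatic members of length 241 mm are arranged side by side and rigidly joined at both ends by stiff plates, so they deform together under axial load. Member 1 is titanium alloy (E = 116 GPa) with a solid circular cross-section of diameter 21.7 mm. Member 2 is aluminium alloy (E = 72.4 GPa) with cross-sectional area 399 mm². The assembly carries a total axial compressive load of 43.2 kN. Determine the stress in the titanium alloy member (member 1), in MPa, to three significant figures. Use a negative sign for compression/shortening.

-69.8 MPa

A_1 = 369.8 mm².
Equal strain + equilibrium ⇒ each member carries load in proportion to AE: A₁E₁ = 42900000 N, A₂E₂ = 28890000 N, ΣAE = 71790000 N.
σ₁ = P·E₁/ΣAE = -43200·116000/71790000 = -69.8 MPa.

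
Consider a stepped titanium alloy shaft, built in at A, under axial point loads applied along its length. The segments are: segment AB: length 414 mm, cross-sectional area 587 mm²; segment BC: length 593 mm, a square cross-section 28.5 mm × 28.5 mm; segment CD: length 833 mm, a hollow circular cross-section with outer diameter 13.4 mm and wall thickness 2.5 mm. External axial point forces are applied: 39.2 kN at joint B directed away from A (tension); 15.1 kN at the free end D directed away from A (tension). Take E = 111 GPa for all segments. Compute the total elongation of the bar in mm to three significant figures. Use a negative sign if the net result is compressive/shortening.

Internal axial forces (sectioning from the free end, tension +): N_CD = 15.1 kN, N_BC = 15.1 kN, N_AB = 54.3 kN.
A_BC = 812.2 mm².
A_CD = 85.61 mm².
δ_AB = 54300·414/(587·111000) = 0.345 mm
δ_BC = 15100·593/(812.2·111000) = 0.09932 mm
δ_CD = 15100·833/(85.61·111000) = 1.324 mm
δ = Σδ_i = 1.768 mm.

1.77 mm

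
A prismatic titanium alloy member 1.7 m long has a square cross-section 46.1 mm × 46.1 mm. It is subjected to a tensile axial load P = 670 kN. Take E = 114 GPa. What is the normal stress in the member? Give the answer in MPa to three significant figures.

315 MPa

A = 2125 mm².
σ = N/A = 670000/2125 = 315.3 MPa.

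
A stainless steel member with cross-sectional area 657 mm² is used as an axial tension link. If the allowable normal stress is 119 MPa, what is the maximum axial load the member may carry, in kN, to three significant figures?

78.2 kN

P_max = σ_allow · A = 119 · 657 = 78180 N = 78.18 kN.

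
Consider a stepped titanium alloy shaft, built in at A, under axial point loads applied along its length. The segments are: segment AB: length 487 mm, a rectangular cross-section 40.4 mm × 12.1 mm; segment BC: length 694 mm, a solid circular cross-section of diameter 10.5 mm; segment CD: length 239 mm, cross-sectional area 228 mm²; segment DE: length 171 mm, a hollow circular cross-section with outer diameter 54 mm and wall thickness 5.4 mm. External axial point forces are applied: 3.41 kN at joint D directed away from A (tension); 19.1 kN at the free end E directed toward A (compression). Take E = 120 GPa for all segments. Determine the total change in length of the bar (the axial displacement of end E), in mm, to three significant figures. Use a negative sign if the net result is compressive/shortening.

-1.35 mm

Internal axial forces (sectioning from the free end, tension +): N_DE = -19.1 kN, N_CD = -15.69 kN, N_BC = -15.69 kN, N_AB = -15.69 kN.
A_AB = 488.8 mm².
A_BC = 86.59 mm².
A_DE = 824.5 mm².
δ_AB = -15690·487/(488.8·120000) = -0.1303 mm
δ_BC = -15690·694/(86.59·120000) = -1.048 mm
δ_CD = -15690·239/(228·120000) = -0.1371 mm
δ_DE = -19100·171/(824.5·120000) = -0.03301 mm
δ = Σδ_i = -1.348 mm.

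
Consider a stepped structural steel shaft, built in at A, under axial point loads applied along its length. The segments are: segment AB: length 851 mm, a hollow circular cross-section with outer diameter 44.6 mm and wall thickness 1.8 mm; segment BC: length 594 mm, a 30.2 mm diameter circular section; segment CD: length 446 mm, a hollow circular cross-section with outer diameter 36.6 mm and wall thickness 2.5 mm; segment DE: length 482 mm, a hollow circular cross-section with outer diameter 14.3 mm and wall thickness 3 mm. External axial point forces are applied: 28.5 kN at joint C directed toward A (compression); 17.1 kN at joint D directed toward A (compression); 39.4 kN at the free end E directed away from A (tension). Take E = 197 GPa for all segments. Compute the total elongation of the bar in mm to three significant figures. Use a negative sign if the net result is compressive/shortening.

Internal axial forces (sectioning from the free end, tension +): N_DE = 39.4 kN, N_CD = 22.3 kN, N_BC = -6.2 kN, N_AB = -6.2 kN.
A_AB = 242 mm².
A_BC = 716.3 mm².
A_CD = 267.8 mm².
A_DE = 106.5 mm².
δ_AB = -6200·851/(242·197000) = -0.1107 mm
δ_BC = -6200·594/(716.3·197000) = -0.0261 mm
δ_CD = 22300·446/(267.8·197000) = 0.1885 mm
δ_DE = 39400·482/(106.5·197000) = 0.9052 mm
δ = Σδ_i = 0.9569 mm.

0.957 mm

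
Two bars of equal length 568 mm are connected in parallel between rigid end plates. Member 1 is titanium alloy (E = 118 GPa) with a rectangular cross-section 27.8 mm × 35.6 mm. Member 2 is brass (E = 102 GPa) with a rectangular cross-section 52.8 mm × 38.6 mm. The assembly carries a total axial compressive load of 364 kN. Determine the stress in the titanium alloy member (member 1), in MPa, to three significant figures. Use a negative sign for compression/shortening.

A_1 = 989.7 mm².
A_2 = 2038 mm².
Equal strain + equilibrium ⇒ each member carries load in proportion to AE: A₁E₁ = 116800000 N, A₂E₂ = 207900000 N, ΣAE = 324700000 N.
σ₁ = P·E₁/ΣAE = -364000·118000/324700000 = -132.3 MPa.

-132 MPa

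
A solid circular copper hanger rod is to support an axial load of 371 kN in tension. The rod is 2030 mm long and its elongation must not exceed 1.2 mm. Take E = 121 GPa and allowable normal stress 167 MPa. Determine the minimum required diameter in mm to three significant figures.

81.3 mm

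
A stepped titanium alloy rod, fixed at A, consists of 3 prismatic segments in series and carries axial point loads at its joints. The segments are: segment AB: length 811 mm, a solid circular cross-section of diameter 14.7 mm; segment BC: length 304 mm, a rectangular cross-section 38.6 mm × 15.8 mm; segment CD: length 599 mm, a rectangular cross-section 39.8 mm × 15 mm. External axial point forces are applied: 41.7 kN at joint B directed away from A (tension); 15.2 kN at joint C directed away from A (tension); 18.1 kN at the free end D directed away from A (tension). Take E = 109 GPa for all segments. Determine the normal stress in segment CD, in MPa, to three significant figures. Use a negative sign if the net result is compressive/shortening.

30.3 MPa

Internal axial forces (sectioning from the free end, tension +): N_CD = 18.1 kN, N_BC = 33.3 kN, N_AB = 75 kN.
A_CD = 597 mm².
σ_CD = N_CD/A_CD = 18100/597 = 30.32 MPa.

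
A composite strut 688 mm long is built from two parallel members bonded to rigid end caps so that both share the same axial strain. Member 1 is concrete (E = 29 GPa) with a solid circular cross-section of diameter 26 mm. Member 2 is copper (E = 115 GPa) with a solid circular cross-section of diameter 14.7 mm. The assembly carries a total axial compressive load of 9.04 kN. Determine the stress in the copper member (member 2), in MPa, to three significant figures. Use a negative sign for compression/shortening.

-29.8 MPa

A_1 = 530.9 mm².
A_2 = 169.7 mm².
Equal strain + equilibrium ⇒ each member carries load in proportion to AE: A₁E₁ = 15400000 N, A₂E₂ = 19520000 N, ΣAE = 34910000 N.
σ₂ = P·E₂/ΣAE = -9040·115000/34910000 = -29.78 MPa.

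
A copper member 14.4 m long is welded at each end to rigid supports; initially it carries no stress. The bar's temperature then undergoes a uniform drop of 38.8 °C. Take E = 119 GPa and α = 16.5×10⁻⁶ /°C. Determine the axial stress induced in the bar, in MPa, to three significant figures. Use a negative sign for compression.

76.2 MPa

Free thermal expansion αLΔT = 16.5e-6 · 14400 · -38.8 = -9.219 mm.
The walls impose strain ε = −(-9.219)/14400 = 6.4020e-04; σ = Eε = 119000 · 6.4020e-04 = 76.18 MPa.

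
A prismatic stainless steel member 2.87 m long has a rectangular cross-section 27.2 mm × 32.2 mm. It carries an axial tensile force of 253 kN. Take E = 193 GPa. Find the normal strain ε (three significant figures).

0.00150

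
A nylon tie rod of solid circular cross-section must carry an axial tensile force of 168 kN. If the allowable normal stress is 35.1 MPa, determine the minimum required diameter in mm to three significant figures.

Required area A ≥ P/σ_allow = 168000/35.1 = 4786 mm².
For a solid circular section, d ≥ √(4A/π) = 78.06 mm.

78.1 mm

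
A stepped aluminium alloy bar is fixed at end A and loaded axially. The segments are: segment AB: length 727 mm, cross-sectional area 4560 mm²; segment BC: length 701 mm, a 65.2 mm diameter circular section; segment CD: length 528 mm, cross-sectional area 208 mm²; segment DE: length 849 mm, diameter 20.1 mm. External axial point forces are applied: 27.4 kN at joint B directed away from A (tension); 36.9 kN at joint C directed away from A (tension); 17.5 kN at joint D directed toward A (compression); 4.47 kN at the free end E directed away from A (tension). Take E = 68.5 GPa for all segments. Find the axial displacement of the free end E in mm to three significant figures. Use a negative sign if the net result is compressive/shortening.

Internal axial forces (sectioning from the free end, tension +): N_DE = 4.47 kN, N_CD = -13.03 kN, N_BC = 23.87 kN, N_AB = 51.27 kN.
A_BC = 3339 mm².
A_DE = 317.3 mm².
δ_AB = 51270·727/(4560·68500) = 0.1193 mm
δ_BC = 23870·701/(3339·68500) = 0.07316 mm
δ_CD = -13030·528/(208·68500) = -0.4829 mm
δ_DE = 4470·849/(317.3·68500) = 0.1746 mm
δ = Σδ_i = -0.1158 mm.

-0.116 mm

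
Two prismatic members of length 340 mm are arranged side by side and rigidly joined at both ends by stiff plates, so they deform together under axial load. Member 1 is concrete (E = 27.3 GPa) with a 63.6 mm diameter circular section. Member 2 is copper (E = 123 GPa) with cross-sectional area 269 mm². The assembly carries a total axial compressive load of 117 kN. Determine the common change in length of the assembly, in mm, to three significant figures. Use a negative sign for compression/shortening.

-0.332 mm

A_1 = 3177 mm².
Equal strain + equilibrium ⇒ each member carries load in proportion to AE: A₁E₁ = 86730000 N, A₂E₂ = 33090000 N, ΣAE = 119800000 N.
δ = PL/ΣAE = -117000·340/119800000 = -0.332 mm.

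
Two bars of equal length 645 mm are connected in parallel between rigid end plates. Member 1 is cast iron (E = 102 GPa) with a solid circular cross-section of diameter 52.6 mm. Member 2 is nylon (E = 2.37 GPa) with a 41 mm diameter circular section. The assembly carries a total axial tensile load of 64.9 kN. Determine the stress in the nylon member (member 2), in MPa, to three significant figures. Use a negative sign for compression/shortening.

A_1 = 2173 mm².
A_2 = 1320 mm².
Equal strain + equilibrium ⇒ each member carries load in proportion to AE: A₁E₁ = 221600000 N, A₂E₂ = 3129000 N, ΣAE = 224800000 N.
σ₂ = P·E₂/ΣAE = 64900·2370/224800000 = 0.6843 MPa.

0.684 MPa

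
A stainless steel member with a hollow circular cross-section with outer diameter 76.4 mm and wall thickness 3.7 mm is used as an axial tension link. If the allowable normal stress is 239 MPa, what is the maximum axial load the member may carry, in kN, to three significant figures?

A = 845.1 mm².
P_max = σ_allow · A = 239 · 845.1 = 202000 N = 202 kN.

202 kN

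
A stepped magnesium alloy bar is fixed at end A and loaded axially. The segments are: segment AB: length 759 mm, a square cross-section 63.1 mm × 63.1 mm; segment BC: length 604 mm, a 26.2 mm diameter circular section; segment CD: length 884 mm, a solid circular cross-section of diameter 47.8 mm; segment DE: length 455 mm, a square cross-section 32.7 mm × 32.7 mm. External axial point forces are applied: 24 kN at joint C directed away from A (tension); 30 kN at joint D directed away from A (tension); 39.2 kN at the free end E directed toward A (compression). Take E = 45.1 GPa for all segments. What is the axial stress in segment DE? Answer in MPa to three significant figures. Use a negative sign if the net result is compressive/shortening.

Internal axial forces (sectioning from the free end, tension +): N_DE = -39.2 kN, N_CD = -9.2 kN, N_BC = 14.8 kN, N_AB = 14.8 kN.
A_DE = 1069 mm².
σ_DE = N_DE/A_DE = -39200/1069 = -36.66 MPa.

-36.7 MPa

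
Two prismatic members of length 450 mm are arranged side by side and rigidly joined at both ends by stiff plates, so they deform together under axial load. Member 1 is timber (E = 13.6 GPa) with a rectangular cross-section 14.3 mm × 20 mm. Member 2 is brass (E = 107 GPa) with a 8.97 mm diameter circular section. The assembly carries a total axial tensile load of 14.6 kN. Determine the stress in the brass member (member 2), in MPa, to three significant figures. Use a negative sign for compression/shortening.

A_1 = 286 mm².
A_2 = 63.19 mm².
Equal strain + equilibrium ⇒ each member carries load in proportion to AE: A₁E₁ = 3890000 N, A₂E₂ = 6762000 N, ΣAE = 10650000 N.
σ₂ = P·E₂/ΣAE = 14600·107000/10650000 = 146.7 MPa.

147 MPa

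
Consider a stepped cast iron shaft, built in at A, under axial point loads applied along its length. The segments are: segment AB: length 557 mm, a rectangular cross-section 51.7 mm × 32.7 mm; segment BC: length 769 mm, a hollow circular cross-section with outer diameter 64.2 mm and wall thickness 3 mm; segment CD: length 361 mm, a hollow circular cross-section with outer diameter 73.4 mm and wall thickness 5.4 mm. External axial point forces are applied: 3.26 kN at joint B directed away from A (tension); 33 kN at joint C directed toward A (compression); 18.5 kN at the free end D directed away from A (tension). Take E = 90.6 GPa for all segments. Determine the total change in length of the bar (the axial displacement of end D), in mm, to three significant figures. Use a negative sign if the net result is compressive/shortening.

Internal axial forces (sectioning from the free end, tension +): N_CD = 18.5 kN, N_BC = -14.5 kN, N_AB = -11.24 kN.
A_AB = 1691 mm².
A_BC = 576.8 mm².
A_CD = 1154 mm².
δ_AB = -11240·557/(1691·90600) = -0.04087 mm
δ_BC = -14500·769/(576.8·90600) = -0.2134 mm
δ_CD = 18500·361/(1154·90600) = 0.0639 mm
δ = Σδ_i = -0.1904 mm.

-0.190 mm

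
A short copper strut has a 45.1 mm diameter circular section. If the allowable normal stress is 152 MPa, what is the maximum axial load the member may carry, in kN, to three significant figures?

A = 1598 mm².
P_max = σ_allow · A = 152 · 1598 = 242800 N = 242.8 kN.

243 kN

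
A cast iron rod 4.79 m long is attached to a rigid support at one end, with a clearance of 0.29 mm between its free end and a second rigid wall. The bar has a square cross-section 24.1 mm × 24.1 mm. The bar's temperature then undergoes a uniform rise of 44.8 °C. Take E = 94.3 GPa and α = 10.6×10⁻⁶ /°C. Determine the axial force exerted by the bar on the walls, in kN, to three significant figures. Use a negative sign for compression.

Free thermal expansion αLΔT = 10.6e-6 · 4790 · 44.8 = 2.275 mm.
The walls engage after the gap closes; constrained expansion = 2.275 − 0.29 = 1.985 mm.
The walls impose strain ε = −(1.985)/4790 = -4.1434e-04; σ = Eε = 94300 · -4.1434e-04 = -39.07 MPa.
Wall reaction R = σ·A = -39.07·580.8 = -22690 N = -22.69 kN.

-22.7 kN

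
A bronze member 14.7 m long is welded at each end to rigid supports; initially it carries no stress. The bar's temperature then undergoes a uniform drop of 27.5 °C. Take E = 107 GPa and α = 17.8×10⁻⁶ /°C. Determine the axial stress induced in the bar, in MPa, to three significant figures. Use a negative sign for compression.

52.4 MPa

Free thermal expansion αLΔT = 17.8e-6 · 14700 · -27.5 = -7.196 mm.
The walls impose strain ε = −(-7.196)/14700 = 4.8950e-04; σ = Eε = 107000 · 4.8950e-04 = 52.38 MPa.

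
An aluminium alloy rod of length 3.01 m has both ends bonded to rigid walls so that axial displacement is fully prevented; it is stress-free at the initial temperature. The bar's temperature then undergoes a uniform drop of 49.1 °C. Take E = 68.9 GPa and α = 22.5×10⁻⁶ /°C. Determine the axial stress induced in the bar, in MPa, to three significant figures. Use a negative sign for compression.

76.1 MPa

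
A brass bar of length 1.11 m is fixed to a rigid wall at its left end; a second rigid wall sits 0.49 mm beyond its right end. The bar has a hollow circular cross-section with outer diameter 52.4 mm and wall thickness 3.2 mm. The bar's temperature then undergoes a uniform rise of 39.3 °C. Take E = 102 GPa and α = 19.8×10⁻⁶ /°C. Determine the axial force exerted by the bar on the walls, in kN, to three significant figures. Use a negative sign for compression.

Free thermal expansion αLΔT = 19.8e-6 · 1110 · 39.3 = 0.8637 mm.
The walls engage after the gap closes; constrained expansion = 0.8637 − 0.49 = 0.3737 mm.
The walls impose strain ε = −(0.3737)/1110 = -3.3670e-04; σ = Eε = 102000 · -3.3670e-04 = -34.34 MPa.
Wall reaction R = σ·A = -34.34·494.6 = -16990 N = -16.99 kN.

-17.0 kN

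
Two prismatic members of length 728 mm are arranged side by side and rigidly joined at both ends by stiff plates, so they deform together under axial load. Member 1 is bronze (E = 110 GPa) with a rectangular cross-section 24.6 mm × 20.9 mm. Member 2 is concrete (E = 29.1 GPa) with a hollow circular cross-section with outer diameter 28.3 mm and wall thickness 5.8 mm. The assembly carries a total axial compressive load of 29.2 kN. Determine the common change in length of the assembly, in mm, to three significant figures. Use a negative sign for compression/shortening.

-0.310 mm

A_1 = 514.1 mm².
A_2 = 410 mm².
Equal strain + equilibrium ⇒ each member carries load in proportion to AE: A₁E₁ = 56560000 N, A₂E₂ = 11930000 N, ΣAE = 68490000 N.
δ = PL/ΣAE = -29200·728/68490000 = -0.3104 mm.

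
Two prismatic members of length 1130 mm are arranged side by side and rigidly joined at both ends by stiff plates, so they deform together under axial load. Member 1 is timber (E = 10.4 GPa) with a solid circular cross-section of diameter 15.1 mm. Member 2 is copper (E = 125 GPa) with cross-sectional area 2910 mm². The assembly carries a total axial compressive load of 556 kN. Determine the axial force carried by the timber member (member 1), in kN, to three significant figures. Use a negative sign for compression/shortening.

-2.83 kN

A_1 = 179.1 mm².
Equal strain + equilibrium ⇒ each member carries load in proportion to AE: A₁E₁ = 1862000 N, A₂E₂ = 363800000 N, ΣAE = 365600000 N.
F₁ = P·A₁E₁/ΣAE = -556000·1862000/365600000 = -2832 N.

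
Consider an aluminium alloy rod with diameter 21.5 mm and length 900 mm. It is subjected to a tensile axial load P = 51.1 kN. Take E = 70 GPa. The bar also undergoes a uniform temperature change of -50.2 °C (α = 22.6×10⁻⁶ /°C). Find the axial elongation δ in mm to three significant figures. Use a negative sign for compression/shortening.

0.789 mm

A = 363.1 mm².
δ_mech = NL/(AE) = 51100·900/(363.1·70000) = 1.81 mm.
δ_thermal = αLΔT = 22.6e-6·900·-50.2 = -1.021 mm.
δ = δ_mech + δ_thermal = 0.7886 mm.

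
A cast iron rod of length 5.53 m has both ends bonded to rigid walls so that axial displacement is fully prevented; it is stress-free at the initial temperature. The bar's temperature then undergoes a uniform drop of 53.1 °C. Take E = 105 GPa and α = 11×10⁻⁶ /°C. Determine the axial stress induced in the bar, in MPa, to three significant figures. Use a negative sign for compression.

Free thermal expansion αLΔT = 11e-6 · 5530 · -53.1 = -3.23 mm.
The walls impose strain ε = −(-3.23)/5530 = 5.8410e-04; σ = Eε = 105000 · 5.8410e-04 = 61.33 MPa.

61.3 MPa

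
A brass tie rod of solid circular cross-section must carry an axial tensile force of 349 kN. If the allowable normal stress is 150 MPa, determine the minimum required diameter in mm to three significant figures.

54.4 mm

Required area A ≥ P/σ_allow = 349000/150 = 2327 mm².
For a solid circular section, d ≥ √(4A/π) = 54.43 mm.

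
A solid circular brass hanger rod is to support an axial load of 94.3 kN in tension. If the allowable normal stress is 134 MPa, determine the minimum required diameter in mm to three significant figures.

29.9 mm

Required area A ≥ P/σ_allow = 94300/134 = 703.7 mm².
For a solid circular section, d ≥ √(4A/π) = 29.93 mm.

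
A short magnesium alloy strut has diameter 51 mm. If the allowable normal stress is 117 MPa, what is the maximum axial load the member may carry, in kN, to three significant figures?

239 kN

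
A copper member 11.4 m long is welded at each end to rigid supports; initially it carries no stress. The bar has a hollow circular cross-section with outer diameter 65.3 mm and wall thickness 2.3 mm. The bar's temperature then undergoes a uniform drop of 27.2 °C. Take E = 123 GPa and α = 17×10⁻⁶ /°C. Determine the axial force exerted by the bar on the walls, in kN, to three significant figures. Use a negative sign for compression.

Free thermal expansion αLΔT = 17e-6 · 11400 · -27.2 = -5.271 mm.
The walls impose strain ε = −(-5.271)/11400 = 4.6240e-04; σ = Eε = 123000 · 4.6240e-04 = 56.88 MPa.
Wall reaction R = σ·A = 56.88·455.2 = 25890 N = 25.89 kN.

25.9 kN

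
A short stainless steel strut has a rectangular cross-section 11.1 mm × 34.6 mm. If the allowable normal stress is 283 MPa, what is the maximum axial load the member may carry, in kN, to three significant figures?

109 kN

A = 384.1 mm².
P_max = σ_allow · A = 283 · 384.1 = 108700 N = 108.7 kN.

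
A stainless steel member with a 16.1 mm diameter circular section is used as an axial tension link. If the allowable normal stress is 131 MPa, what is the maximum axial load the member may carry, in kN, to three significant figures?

26.7 kN

A = 203.6 mm².
P_max = σ_allow · A = 131 · 203.6 = 26670 N = 26.67 kN.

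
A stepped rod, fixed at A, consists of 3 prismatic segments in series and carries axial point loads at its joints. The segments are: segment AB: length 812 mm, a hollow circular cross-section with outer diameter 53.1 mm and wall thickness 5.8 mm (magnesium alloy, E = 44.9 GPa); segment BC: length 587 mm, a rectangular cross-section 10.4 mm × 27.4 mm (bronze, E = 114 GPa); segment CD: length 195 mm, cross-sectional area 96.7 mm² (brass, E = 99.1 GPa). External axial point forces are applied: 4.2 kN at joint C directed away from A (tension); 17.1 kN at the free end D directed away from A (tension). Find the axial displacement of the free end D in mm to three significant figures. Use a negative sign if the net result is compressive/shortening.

1.18 mm

Internal axial forces (sectioning from the free end, tension +): N_CD = 17.1 kN, N_BC = 21.3 kN, N_AB = 21.3 kN.
A_AB = 861.9 mm².
A_BC = 285 mm².
δ_AB = 21300·812/(861.9·44900) = 0.4469 mm
δ_BC = 21300·587/(285·114000) = 0.3849 mm
δ_CD = 17100·195/(96.7·99100) = 0.348 mm
δ = Σδ_i = 1.18 mm.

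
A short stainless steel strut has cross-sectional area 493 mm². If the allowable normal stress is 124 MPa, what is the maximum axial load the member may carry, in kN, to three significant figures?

61.1 kN

P_max = σ_allow · A = 124 · 493 = 61130 N = 61.13 kN.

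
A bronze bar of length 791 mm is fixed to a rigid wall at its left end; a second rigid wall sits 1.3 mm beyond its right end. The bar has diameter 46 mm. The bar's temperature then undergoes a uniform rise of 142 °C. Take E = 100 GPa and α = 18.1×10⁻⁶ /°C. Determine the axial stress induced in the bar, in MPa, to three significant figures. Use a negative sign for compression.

-92.7 MPa

Free thermal expansion αLΔT = 18.1e-6 · 791 · 142 = 2.033 mm.
The walls engage after the gap closes; constrained expansion = 2.033 − 1.3 = 0.733 mm.
The walls impose strain ε = −(0.733)/791 = -9.2671e-04; σ = Eε = 100000 · -9.2671e-04 = -92.67 MPa.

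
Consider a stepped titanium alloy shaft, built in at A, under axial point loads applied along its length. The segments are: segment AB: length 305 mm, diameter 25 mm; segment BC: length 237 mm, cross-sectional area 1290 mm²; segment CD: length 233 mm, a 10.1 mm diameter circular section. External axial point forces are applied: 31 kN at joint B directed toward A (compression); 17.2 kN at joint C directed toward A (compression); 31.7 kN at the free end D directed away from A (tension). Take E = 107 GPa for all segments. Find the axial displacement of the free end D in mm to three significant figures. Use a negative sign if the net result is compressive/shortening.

0.791 mm

Internal axial forces (sectioning from the free end, tension +): N_CD = 31.7 kN, N_BC = 14.5 kN, N_AB = -16.5 kN.
A_AB = 490.9 mm².
A_CD = 80.12 mm².
δ_AB = -16500·305/(490.9·107000) = -0.09581 mm
δ_BC = 14500·237/(1290·107000) = 0.0249 mm
δ_CD = 31700·233/(80.12·107000) = 0.8616 mm
δ = Σδ_i = 0.7907 mm.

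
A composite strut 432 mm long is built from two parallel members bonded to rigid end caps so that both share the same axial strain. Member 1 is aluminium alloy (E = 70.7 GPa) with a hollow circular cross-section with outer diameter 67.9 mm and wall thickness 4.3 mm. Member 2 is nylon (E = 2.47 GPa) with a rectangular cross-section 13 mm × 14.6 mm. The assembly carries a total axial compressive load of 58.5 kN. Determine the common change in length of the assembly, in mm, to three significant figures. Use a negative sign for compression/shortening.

A_1 = 859.2 mm².
A_2 = 189.8 mm².
Equal strain + equilibrium ⇒ each member carries load in proportion to AE: A₁E₁ = 60740000 N, A₂E₂ = 468800 N, ΣAE = 61210000 N.
δ = PL/ΣAE = -58500·432/61210000 = -0.4129 mm.

-0.413 mm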